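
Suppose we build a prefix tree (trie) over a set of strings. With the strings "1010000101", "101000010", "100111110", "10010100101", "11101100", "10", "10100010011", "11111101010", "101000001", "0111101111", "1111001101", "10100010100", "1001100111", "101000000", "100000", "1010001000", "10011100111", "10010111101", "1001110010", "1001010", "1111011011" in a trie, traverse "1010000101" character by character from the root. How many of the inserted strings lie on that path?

Walk "1010000101" from the root; an end-of-word marker is hit whenever a stored word is a prefix of "1010000101".
Prefixes of the query that are stored words: "10", "101000010", "1010000101"
Count: 3

3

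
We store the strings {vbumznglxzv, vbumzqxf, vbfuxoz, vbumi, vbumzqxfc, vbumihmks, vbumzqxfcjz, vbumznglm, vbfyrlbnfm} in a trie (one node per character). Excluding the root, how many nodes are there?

35

Trie structure (* marks end of a word):
(root)
└─ v
   └─ b
      ├─ f
      │  ├─ u
      │  │  └─ x
      │  │     └─ o
      │  │        └─ z *
      │  └─ y
      │     └─ r
      │        └─ l
      │           └─ b
      │              └─ n
      │                 └─ f
      │                    └─ m *
      └─ u
         └─ m
            ├─ i *
            │  └─ h
            │     └─ m
            │        └─ k
            │           └─ s *
            └─ z
               ├─ n
               │  └─ g
               │     └─ l
               │        ├─ m *
               │        └─ x
               │           └─ z
               │              └─ v *
               └─ q
                  └─ x
                     └─ f *
                        └─ c *
                           └─ j
                              └─ z *
Counting every labelled node above: 35.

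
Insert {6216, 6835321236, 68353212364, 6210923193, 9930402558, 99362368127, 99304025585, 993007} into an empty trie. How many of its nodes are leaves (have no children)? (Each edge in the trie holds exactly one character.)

Leaves are exactly the stored words that no other stored word extends.
Those words: "6210923193", "6216", "68353212364", "993007", "99304025585", "99362368127"
Leaf count: 6

6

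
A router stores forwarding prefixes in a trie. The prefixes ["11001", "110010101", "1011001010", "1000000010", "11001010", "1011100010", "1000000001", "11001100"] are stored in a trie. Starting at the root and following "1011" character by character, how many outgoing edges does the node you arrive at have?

The children of the "1011" node are the distinct next characters among strings starting with "1011".
Distinct next characters after "1011": 0, 1.
That node has 2 child edges.

2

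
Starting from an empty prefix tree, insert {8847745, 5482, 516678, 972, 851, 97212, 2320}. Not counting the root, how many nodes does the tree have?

27

Trie structure (* marks end of a word):
(root)
├─ 2
│  └─ 3
│     └─ 2
│        └─ 0 *
├─ 5
│  ├─ 1
│  │  └─ 6
│  │     └─ 6
│  │        └─ 7
│  │           └─ 8 *
│  └─ 4
│     └─ 8
│        └─ 2 *
├─ 8
│  ├─ 5
│  │  └─ 1 *
│  └─ 8
│     └─ 4
│        └─ 7
│           └─ 7
│              └─ 4
│                 └─ 5 *
└─ 9
   └─ 7
      └─ 2 *
         └─ 1
            └─ 2 *
Counting every labelled node above: 27.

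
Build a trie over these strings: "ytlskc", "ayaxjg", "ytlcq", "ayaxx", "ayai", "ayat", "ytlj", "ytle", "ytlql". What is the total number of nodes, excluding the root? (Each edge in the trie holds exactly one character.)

21

Count nodes per top-level branch (shared prefixes stored once):
  'a'-branch (ayai, ayat, ayaxjg, ayaxx): 9 nodes
  'y'-branch (ytlcq, ytle, ytlj, ytlql, ytlskc): 12 nodes
Sum: 21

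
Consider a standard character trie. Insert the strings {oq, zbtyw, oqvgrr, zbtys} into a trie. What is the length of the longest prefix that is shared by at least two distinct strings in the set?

4

Look for the deepest trie node that still has at least two words in its subtree.
"zbtys" and "zbtyw" agree on "zbty" (4 characters) before diverging; nothing deeper is shared.
Longest shared-prefix length: 4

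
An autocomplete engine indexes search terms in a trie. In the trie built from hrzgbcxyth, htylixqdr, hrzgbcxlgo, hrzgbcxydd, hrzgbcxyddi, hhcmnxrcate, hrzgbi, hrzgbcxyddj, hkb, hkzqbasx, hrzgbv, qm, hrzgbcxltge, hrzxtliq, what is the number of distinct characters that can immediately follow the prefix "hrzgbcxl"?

2

Walk "hrzgbcxl" from the root, arriving at one node.
Distinct next characters after "hrzgbcxl": g, t.
That node has 2 child edges.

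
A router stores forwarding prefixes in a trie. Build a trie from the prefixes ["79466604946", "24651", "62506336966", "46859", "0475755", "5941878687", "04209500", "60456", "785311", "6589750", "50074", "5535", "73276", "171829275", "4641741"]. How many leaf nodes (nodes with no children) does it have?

Leaves are exactly the stored words that no other stored word extends.
Those words: "04209500", "0475755", "171829275", "24651", "4641741", "46859", "50074", "5535", "5941878687", "60456", "62506336966", "6589750", "73276", "785311", "79466604946"
Leaf count: 15

15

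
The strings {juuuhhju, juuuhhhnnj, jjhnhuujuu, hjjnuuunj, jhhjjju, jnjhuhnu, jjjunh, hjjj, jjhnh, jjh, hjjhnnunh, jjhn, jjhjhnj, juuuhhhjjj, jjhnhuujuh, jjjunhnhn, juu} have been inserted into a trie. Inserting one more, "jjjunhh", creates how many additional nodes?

"jjjunh" is already a path in the trie; the remaining "h" must be added.
Each of the 1 remaining characters creates one node.

1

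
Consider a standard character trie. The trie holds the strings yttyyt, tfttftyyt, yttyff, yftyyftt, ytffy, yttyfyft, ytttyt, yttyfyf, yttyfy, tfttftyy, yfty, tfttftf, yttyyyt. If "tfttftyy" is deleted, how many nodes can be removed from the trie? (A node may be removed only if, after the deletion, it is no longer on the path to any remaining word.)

A node on "tfttftyy"'s path can go only if nothing else ends at it or branches off below it.
Every node on "tfttftyy" is still needed (e.g. by "tfttftyyt"), so nothing is freed.
Nodes removed: 0

0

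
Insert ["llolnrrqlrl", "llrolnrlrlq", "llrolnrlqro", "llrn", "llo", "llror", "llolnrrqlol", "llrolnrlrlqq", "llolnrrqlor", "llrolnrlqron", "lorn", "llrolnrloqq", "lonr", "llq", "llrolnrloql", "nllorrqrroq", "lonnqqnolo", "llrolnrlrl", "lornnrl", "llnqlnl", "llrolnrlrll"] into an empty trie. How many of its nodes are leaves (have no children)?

A leaf is a node with no children — equivalently, the end of a word that is not a proper prefix of any other stored word.
Those words: "llnqlnl", "llolnrrqlol", "llolnrrqlor", "llolnrrqlrl", "llq", "llrn", "llrolnrloql", "llrolnrloqq", "llrolnrlqron", "llrolnrlrll", "llrolnrlrlqq", "llror", "lonnqqnolo", "lonr", "lornnrl", "nllorrqrroq"
Leaf count: 16

16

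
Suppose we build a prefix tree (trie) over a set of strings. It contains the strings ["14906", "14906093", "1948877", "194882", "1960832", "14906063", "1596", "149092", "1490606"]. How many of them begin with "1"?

Traverse to the node for "1", then collect every word in that subtree.
Words under "1": 14906, 1490606, 14906063, 14906093, 149092, 1596, 194882, 1948877, 1960832
Count: 9

9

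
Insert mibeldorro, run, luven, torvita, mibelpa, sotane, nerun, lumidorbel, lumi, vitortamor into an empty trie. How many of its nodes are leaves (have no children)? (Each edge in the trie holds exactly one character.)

9

Leaves are exactly the stored words that no other stored word extends.
Those words: "lumidorbel", "luven", "mibeldorro", "mibelpa", "nerun", "run", "sotane", "torvita", "vitortamor"
Leaf count: 9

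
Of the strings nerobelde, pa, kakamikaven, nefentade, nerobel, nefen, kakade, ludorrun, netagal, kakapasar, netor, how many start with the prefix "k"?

3

Traverse to the node for "k", then collect every word in that subtree.
Words under "k": kakade, kakamikaven, kakapasar
Count: 3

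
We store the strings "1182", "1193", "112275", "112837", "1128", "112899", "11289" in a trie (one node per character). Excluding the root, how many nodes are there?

Insert word by word; a character creates a node only if that edge doesn't already exist:
  "1182" → 4 new (1, 1, 8, 2)
  "1193" → prefix "11" already present; 2 new (9, 3)
  "112275" → prefix "11" already present; 4 new (2, 2, 7, 5)
  "112837" → prefix "112" already present; 3 new (8, 3, 7)
  "1128" → prefix "1128" already present; 0 new (none)
  "112899" → prefix "1128" already present; 2 new (9, 9)
  "11289" → prefix "11289" already present; 0 new (none)
Total nodes = 4 + 2 + 4 + 3 + 0 + 2 + 0 = 15

15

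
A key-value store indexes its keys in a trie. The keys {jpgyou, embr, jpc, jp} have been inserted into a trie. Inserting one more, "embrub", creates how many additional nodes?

"embr" is already a path in the trie; the remaining "ub" must be added.
So 6 − 4 = 2 new nodes.

2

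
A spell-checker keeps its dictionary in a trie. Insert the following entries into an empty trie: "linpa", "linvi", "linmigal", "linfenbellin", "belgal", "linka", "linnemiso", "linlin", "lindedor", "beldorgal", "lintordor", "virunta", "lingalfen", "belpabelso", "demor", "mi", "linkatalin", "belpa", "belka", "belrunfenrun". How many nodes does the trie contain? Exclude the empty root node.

98

Trace insertions, counting only characters that open a new branch:
  "linpa" → 5 new (l, i, n, p, a)
  "linvi" → prefix "lin" already present; 2 new (v, i)
  "linmigal" → prefix "lin" already present; 5 new (m, i, g, a, l)
  "linfenbellin" → prefix "lin" already present; 9 new (f, e, n, b, e, l, l, i, n)
  "belgal" → 6 new (b, e, l, g, a, l)
  "linka" → prefix "lin" already present; 2 new (k, a)
  "linnemiso" → prefix "lin" already present; 6 new (n, e, m, i, s, o)
  "linlin" → prefix "lin" already present; 3 new (l, i, n)
  "lindedor" → prefix "lin" already present; 5 new (d, e, d, o, r)
  "beldorgal" → prefix "bel" already present; 6 new (d, o, r, g, a, l)
  "lintordor" → prefix "lin" already present; 6 new (t, o, r, d, o, r)
  "virunta" → 7 new (v, i, r, u, n, t, a)
  "lingalfen" → prefix "lin" already present; 6 new (g, a, l, f, e, n)
  "belpabelso" → prefix "bel" already present; 7 new (p, a, b, e, l, s, o)
  "demor" → 5 new (d, e, m, o, r)
  "mi" → 2 new (m, i)
  "linkatalin" → prefix "linka" already present; 5 new (t, a, l, i, n)
  "belpa" → prefix "belpa" already present; 0 new (none)
  "belka" → prefix "bel" already present; 2 new (k, a)
  "belrunfenrun" → prefix "bel" already present; 9 new (r, u, n, f, e, n, r, u, n)
Total nodes = 5 + 2 + 5 + 9 + 6 + 2 + 6 + 3 + 5 + 6 + 6 + 7 + 6 + 7 + 5 + 2 + 5 + 0 + 2 + 9 = 98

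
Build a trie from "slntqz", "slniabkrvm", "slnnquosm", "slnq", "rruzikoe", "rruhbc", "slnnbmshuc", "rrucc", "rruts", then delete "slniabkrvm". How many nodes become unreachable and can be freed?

7

After clearing the end-marker at "slniabkrvm", prune upward until reaching a node still needed by another word.
The suffix "iabkrvm" (7 nodes) is used only by "slniabkrvm"; the node for "sln" still has the child "t", so pruning stops there.
Nodes removed: 7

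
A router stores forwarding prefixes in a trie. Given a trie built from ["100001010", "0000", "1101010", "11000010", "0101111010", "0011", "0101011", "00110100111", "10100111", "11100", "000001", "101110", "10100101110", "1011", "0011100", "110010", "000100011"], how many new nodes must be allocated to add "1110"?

"1110" is already a full path in the trie; only an end-marker is added.
No new nodes are needed: 0.

0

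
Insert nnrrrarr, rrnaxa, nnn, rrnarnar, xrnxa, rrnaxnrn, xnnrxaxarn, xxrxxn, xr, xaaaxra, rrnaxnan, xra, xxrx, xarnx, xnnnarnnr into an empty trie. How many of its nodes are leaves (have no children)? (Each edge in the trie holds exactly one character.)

13

A leaf is a node with no children — equivalently, the end of a word that is not a proper prefix of any other stored word.
Those words: "nnn", "nnrrrarr", "rrnarnar", "rrnaxa", "rrnaxnan", "rrnaxnrn", "xaaaxra", "xarnx", "xnnnarnnr", "xnnrxaxarn", "xra", "xrnxa", "xxrxxn"
Leaf count: 13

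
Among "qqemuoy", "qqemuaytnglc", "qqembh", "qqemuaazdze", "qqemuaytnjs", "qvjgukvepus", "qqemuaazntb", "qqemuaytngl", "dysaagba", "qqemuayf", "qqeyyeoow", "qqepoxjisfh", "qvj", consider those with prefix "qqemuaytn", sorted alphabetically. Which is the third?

Words with prefix "qqemuaytn", in lexicographic order: "qqemuaytngl", "qqemuaytnglc", "qqemuaytnjs"
Position 3: qqemuaytnjs

qqemuaytnjs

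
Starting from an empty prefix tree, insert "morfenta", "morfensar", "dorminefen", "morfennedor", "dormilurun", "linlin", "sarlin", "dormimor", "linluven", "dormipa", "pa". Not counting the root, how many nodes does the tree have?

54

Count nodes per top-level branch (shared prefixes stored once):
  'd'-branch (dormilurun, dormimor, dorminefen, dormipa): 20 nodes
  'l'-branch (linlin, linluven): 10 nodes
  'm'-branch (morfennedor, morfensar, morfenta): 16 nodes
  'p'-branch (pa): 2 nodes
  's'-branch (sarlin): 6 nodes
Sum: 54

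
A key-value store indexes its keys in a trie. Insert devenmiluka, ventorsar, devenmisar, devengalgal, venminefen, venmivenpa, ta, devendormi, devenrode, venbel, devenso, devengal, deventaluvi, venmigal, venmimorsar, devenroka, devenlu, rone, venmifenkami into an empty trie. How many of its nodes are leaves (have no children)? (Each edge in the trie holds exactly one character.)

A leaf is a node with no children — equivalently, the end of a word that is not a proper prefix of any other stored word.
Those words: "devendormi", "devengalgal", "devenlu", "devenmiluka", "devenmisar", "devenrode", "devenroka", "devenso", "deventaluvi", "rone", "ta", "venbel", "venmifenkami", "venmigal", "venmimorsar", "venminefen", "venmivenpa", "ventorsar"
Leaf count: 18

18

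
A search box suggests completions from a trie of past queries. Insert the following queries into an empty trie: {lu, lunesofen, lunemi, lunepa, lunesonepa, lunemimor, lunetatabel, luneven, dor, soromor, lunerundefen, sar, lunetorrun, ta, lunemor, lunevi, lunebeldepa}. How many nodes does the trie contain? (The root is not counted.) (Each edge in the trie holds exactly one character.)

67

Count nodes per top-level branch (shared prefixes stored once):
  'd'-branch (dor): 3 nodes
  'l'-branch (lu, lunebeldepa, lunemi, lunemimor, lunemor, lunepa, lunerundefen, lunesofen, lunesonepa, lunetatabel, lunetorrun, luneven, lunevi): 53 nodes
  's'-branch (sar, soromor): 9 nodes
  't'-branch (ta): 2 nodes
Sum: 67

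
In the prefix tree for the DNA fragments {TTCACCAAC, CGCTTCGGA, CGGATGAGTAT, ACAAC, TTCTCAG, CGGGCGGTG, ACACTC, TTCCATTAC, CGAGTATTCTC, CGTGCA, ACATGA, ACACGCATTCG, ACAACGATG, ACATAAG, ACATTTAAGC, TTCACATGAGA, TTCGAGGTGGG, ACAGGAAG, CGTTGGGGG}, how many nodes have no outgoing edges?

18

Leaves are exactly the stored words that no other stored word extends.
Those words: "ACAACGATG", "ACACGCATTCG", "ACACTC", "ACAGGAAG", "ACATAAG", "ACATGA", "ACATTTAAGC", "CGAGTATTCTC", "CGCTTCGGA", "CGGATGAGTAT", "CGGGCGGTG", "CGTGCA", "CGTTGGGGG", "TTCACATGAGA", "TTCACCAAC", "TTCCATTAC", "TTCGAGGTGGG", "TTCTCAG"
Leaf count: 18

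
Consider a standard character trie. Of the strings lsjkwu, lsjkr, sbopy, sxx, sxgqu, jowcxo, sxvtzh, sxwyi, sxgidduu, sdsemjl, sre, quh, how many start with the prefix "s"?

Filter for entries beginning with "s":
Matches: "sbopy", "sdsemjl", "sre", "sxgidduu", "sxgqu", "sxvtzh", "sxwyi", "sxx"
Count: 8

8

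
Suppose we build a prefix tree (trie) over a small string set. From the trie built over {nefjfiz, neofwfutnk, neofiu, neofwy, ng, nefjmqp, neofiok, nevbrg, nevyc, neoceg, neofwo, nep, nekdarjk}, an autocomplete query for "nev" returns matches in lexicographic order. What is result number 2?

DFS of the "nev" subtree visits, in order: "nevbrg", "nevyc"
Position 2: nevyc

nevyc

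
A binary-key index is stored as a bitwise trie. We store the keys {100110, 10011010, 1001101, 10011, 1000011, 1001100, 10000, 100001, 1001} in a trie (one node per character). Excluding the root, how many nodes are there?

13

Trie structure (* marks end of a word):
(root)
└─ 1
   └─ 0
      └─ 0
         ├─ 0
         │  └─ 0 *
         │     └─ 1 *
         │        └─ 1 *
         └─ 1 *
            └─ 1 *
               └─ 0 *
                  ├─ 0 *
                  └─ 1 *
                     └─ 0 *
Counting every labelled node above: 13.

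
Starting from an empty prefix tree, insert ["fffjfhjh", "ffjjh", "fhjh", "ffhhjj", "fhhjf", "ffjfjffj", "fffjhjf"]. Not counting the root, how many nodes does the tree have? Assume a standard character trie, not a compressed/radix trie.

29

Count nodes per top-level branch (shared prefixes stored once):
  'f'-branch (fffjfhjh, fffjhjf, ffhhjj, ffjfjffj, ffjjh, fhhjf, fhjh): 29 nodes
Sum: 29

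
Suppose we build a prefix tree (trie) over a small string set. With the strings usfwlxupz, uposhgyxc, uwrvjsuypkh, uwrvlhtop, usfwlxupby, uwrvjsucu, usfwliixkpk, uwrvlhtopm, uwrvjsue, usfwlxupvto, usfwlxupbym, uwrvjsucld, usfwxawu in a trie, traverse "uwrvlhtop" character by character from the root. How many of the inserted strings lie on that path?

Walk "uwrvlhtop" from the root; an end-of-word marker is hit whenever a stored word is a prefix of "uwrvlhtop".
Prefixes of the query that are stored words: "uwrvlhtop"
Count: 1

1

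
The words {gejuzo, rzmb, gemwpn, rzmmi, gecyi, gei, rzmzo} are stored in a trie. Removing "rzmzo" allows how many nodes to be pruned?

2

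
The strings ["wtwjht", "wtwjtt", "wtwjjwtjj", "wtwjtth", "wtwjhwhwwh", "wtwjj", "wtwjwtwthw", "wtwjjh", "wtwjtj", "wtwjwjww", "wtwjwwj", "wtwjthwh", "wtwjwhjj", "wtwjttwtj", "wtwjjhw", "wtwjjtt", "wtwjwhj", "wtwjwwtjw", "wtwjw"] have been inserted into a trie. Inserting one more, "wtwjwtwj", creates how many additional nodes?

The longest prefix of "wtwjwtwj" already in the trie is "wtwjwtw" (length 7).
Each of the 1 remaining characters creates one node.

1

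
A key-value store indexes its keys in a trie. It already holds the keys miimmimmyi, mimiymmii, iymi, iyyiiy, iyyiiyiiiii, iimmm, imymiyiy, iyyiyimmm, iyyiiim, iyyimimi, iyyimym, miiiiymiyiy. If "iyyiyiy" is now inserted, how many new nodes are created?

1

The longest prefix of "iyyiyiy" already in the trie is "iyyiyi" (length 6).
New nodes needed: |"iyyiyiy"| − 6 = 7 − 6 = 1.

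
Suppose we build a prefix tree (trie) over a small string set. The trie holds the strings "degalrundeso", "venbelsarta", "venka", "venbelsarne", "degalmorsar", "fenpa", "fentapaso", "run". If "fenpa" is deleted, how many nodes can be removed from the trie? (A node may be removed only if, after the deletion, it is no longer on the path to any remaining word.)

2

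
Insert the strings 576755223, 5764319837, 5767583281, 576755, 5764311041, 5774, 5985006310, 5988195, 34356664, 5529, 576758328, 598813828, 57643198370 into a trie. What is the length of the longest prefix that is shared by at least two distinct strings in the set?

10

Look for the deepest trie node that still has at least two words in its subtree.
"5764319837" and "57643198370" agree on "5764319837" (10 characters) before diverging; nothing deeper is shared.
Longest shared-prefix length: 10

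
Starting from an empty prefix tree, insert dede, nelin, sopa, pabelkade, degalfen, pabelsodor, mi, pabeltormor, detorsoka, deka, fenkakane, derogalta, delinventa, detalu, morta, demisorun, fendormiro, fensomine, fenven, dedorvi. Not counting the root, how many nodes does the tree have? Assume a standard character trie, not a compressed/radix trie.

For each word, the new-node count is its length minus the longest prefix already in the trie:
  "dede" → 4 new (d, e, d, e)
  "nelin" → 5 new (n, e, l, i, n)
  "sopa" → 4 new (s, o, p, a)
  "pabelkade" → 9 new (p, a, b, e, l, k, a, d, e)
  "degalfen" → prefix "de" already present; 6 new (g, a, l, f, e, n)
  "pabelsodor" → prefix "pabel" already present; 5 new (s, o, d, o, r)
  "mi" → 2 new (m, i)
  "pabeltormor" → prefix "pabel" already present; 6 new (t, o, r, m, o, r)
  "detorsoka" → prefix "de" already present; 7 new (t, o, r, s, o, k, a)
  "deka" → prefix "de" already present; 2 new (k, a)
  "fenkakane" → 9 new (f, e, n, k, a, k, a, n, e)
  "derogalta" → prefix "de" already present; 7 new (r, o, g, a, l, t, a)
  "delinventa" → prefix "de" already present; 8 new (l, i, n, v, e, n, t, a)
  "detalu" → prefix "det" already present; 3 new (a, l, u)
  "morta" → prefix "m" already present; 4 new (o, r, t, a)
  "demisorun" → prefix "de" already present; 7 new (m, i, s, o, r, u, n)
  "fendormiro" → prefix "fen" already present; 7 new (d, o, r, m, i, r, o)
  "fensomine" → prefix "fen" already present; 6 new (s, o, m, i, n, e)
  "fenven" → prefix "fen" already present; 3 new (v, e, n)
  "dedorvi" → prefix "ded" already present; 4 new (o, r, v, i)
Total nodes = 4 + 5 + 4 + 9 + 6 + 5 + 2 + 6 + 7 + 2 + 9 + 7 + 8 + 3 + 4 + 7 + 7 + 6 + 3 + 4 = 108

108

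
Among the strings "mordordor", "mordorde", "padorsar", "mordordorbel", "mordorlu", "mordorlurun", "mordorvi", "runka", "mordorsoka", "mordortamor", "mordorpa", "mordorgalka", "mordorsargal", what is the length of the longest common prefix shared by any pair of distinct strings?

Equivalently: take the maximum, over all pairs, of their longest common prefix length.
e.g. "mordordor" and "mordordorbel" share the prefix "mordordor" of length 9; no pair shares a longer one.
Longest shared-prefix length: 9

9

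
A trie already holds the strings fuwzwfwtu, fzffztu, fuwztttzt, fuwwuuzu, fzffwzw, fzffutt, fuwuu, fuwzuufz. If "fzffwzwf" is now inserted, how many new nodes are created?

1

Walking "fzffwzwf" from the root, the first 7 characters ("fzffwzw") follow existing edges; "f" is the first miss.
So 8 − 7 = 1 new nodes.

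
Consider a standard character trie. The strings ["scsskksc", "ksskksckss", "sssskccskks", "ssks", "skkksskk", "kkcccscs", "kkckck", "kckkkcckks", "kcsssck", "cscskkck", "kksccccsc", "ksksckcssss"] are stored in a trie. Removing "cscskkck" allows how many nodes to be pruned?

8

Walk "cscskkck" from the leaf back toward the root, removing each node that no remaining word uses.
No other word shares any prefix with "cscskkck", so all 8 of its nodes go.
Nodes removed: 8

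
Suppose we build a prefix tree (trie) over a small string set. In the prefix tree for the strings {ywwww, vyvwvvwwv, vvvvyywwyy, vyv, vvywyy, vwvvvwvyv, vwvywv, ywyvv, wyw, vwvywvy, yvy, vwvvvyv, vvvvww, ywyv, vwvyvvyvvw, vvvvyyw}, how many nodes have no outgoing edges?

A leaf is a node with no children — equivalently, the end of a word that is not a proper prefix of any other stored word.
Those words: "vvvvww", "vvvvyywwyy", "vvywyy", "vwvvvwvyv", "vwvvvyv", "vwvyvvyvvw", "vwvywvy", "vyvwvvwwv", "wyw", "yvy", "ywwww", "ywyvv"
Leaf count: 12

12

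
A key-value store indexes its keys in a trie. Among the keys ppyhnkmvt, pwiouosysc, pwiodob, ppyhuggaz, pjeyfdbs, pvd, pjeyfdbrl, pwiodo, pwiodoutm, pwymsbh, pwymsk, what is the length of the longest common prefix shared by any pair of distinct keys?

Look for the deepest trie node that still has at least two words in its subtree.
"pjeyfdbrl" and "pjeyfdbs" agree on "pjeyfdb" (7 characters) before diverging; nothing deeper is shared.
Longest shared-prefix length: 7

7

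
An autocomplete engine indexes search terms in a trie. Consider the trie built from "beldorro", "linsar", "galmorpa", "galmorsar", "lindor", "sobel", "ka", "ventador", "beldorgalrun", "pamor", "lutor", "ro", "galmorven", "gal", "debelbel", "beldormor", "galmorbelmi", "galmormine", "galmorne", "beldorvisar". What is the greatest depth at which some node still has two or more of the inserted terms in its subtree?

Look for the deepest trie node that still has at least two words in its subtree.
"beldorgalrun" and "beldormor" agree on "beldor" (6 characters) before diverging; nothing deeper is shared.
Longest shared-prefix length: 6

6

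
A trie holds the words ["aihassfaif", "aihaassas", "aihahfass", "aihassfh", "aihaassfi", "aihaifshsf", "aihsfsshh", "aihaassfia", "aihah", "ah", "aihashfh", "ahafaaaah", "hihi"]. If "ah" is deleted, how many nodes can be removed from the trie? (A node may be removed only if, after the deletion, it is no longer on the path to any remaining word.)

0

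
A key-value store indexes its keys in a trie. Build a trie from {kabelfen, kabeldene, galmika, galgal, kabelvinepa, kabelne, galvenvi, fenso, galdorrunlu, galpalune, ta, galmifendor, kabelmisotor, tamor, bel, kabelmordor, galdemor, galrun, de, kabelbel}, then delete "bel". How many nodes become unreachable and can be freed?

3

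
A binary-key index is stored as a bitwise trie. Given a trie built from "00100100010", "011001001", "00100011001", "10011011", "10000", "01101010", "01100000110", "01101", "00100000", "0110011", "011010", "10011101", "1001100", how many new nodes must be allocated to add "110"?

2

The longest prefix of "110" already in the trie is "1" (length 1).
So 3 − 1 = 2 new nodes.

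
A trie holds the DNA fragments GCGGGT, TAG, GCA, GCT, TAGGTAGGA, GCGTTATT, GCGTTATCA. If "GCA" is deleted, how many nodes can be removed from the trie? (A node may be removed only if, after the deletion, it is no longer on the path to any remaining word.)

1

A node on "GCA"'s path can go only if nothing else ends at it or branches off below it.
The suffix "A" (1 node) is used only by "GCA"; the node for "GC" still has the child "G", so pruning stops there.
Nodes removed: 1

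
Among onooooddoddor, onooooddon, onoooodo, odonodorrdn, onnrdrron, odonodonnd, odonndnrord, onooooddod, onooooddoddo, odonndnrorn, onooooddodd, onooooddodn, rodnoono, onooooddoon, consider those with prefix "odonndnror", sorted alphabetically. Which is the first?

Words with prefix "odonndnror", in lexicographic order: "odonndnrord", "odonndnrorn"
The 1st is odonndnrord.

odonndnrord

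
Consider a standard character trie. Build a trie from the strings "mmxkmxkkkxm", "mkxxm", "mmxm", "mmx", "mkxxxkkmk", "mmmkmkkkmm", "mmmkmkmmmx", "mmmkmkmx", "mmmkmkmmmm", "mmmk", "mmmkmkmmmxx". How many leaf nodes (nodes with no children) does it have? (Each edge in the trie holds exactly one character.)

8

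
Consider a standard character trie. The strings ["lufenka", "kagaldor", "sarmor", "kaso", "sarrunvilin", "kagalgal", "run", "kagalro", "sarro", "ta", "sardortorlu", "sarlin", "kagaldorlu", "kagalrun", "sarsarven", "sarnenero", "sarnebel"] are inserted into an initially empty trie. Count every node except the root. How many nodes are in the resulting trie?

Count nodes per top-level branch (shared prefixes stored once):
  'k'-branch (kagaldor, kagaldorlu, kagalgal, kagalro, kagalrun, kaso): 19 nodes
  'l'-branch (lufenka): 7 nodes
  'r'-branch (run): 3 nodes
  's'-branch (sardortorlu, sarlin, sarmor, sarnebel, sarnenero, sarro, sarrunvilin, sarsarven): 41 nodes
  't'-branch (ta): 2 nodes
Sum: 72

72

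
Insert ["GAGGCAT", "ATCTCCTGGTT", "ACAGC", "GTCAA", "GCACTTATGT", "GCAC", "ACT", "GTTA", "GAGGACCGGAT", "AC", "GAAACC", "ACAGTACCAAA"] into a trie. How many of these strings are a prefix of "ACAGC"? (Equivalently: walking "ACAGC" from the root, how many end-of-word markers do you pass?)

2

Traverse "ACAGC" character by character; count nodes along the way that are marked as word ends.
Prefixes of the query that are stored words: "AC", "ACAGC"
Count: 2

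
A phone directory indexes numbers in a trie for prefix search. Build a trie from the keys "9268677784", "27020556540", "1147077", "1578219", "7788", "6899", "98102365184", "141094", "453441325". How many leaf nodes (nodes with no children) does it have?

9

Leaves are exactly the stored words that no other stored word extends.
Those words: "1147077", "141094", "1578219", "27020556540", "453441325", "6899", "7788", "9268677784", "98102365184"
Leaf count: 9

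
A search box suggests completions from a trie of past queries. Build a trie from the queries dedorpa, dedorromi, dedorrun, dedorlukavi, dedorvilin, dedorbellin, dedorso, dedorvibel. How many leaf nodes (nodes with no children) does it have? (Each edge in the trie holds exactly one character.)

A leaf is a node with no children — equivalently, the end of a word that is not a proper prefix of any other stored word.
Those words: "dedorbellin", "dedorlukavi", "dedorpa", "dedorromi", "dedorrun", "dedorso", "dedorvibel", "dedorvilin"
Leaf count: 8

8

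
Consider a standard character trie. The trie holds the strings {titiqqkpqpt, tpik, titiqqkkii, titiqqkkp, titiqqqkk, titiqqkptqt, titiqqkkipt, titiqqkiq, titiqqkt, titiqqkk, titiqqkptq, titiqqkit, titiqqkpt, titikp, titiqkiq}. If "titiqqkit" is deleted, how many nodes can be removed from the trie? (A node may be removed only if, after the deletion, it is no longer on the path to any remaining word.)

1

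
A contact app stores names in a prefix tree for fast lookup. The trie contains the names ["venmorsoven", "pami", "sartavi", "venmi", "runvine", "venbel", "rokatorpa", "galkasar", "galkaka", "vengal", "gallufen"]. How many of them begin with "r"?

2

Traverse to the node for "r", then collect every word in that subtree.
Matches: "rokatorpa", "runvine"
Count: 2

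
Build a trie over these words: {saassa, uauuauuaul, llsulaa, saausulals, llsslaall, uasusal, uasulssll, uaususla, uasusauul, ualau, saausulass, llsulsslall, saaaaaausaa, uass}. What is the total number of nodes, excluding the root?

74

Trace insertions, counting only characters that open a new branch:
  "saassa" → 6 new (s, a, a, s, s, a)
  "uauuauuaul" → 10 new (u, a, u, u, a, u, u, a, u, l)
  "llsulaa" → 7 new (l, l, s, u, l, a, a)
  "saausulals" → prefix "saa" already present; 7 new (u, s, u, l, a, l, s)
  "llsslaall" → prefix "lls" already present; 6 new (s, l, a, a, l, l)
  "uasusal" → prefix "ua" already present; 5 new (s, u, s, a, l)
  "uasulssll" → prefix "uasu" already present; 5 new (l, s, s, l, l)
  "uaususla" → prefix "uau" already present; 5 new (s, u, s, l, a)
  "uasusauul" → prefix "uasusa" already present; 3 new (u, u, l)
  "ualau" → prefix "ua" already present; 3 new (l, a, u)
  "saausulass" → prefix "saausula" already present; 2 new (s, s)
  "llsulsslall" → prefix "llsul" already present; 6 new (s, s, l, a, l, l)
  "saaaaaausaa" → prefix "saa" already present; 8 new (a, a, a, a, u, s, a, a)
  "uass" → prefix "uas" already present; 1 new (s)
Total nodes = 6 + 10 + 7 + 7 + 6 + 5 + 5 + 5 + 3 + 3 + 2 + 6 + 8 + 1 = 74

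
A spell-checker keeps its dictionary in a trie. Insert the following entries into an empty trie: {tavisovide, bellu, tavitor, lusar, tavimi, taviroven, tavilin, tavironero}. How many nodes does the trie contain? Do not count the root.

Insert word by word; a character creates a node only if that edge doesn't already exist:
  "tavisovide" → 10 new (t, a, v, i, s, o, v, i, d, e)
  "bellu" → 5 new (b, e, l, l, u)
  "tavitor" → prefix "tavi" already present; 3 new (t, o, r)
  "lusar" → 5 new (l, u, s, a, r)
  "tavimi" → prefix "tavi" already present; 2 new (m, i)
  "taviroven" → prefix "tavi" already present; 5 new (r, o, v, e, n)
  "tavilin" → prefix "tavi" already present; 3 new (l, i, n)
  "tavironero" → prefix "taviro" already present; 4 new (n, e, r, o)
Total nodes = 10 + 5 + 3 + 5 + 2 + 5 + 3 + 4 = 37

37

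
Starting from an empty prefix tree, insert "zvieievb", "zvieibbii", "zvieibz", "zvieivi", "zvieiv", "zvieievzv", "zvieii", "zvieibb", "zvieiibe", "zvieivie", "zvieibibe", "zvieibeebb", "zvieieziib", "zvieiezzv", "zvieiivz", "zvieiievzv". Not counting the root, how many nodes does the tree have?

Trace insertions, counting only characters that open a new branch:
  "zvieievb" → 8 new (z, v, i, e, i, e, v, b)
  "zvieibbii" → prefix "zviei" already present; 4 new (b, b, i, i)
  "zvieibz" → prefix "zvieib" already present; 1 new (z)
  "zvieivi" → prefix "zviei" already present; 2 new (v, i)
  "zvieiv" → prefix "zvieiv" already present; 0 new (none)
  "zvieievzv" → prefix "zvieiev" already present; 2 new (z, v)
  "zvieii" → prefix "zviei" already present; 1 new (i)
  "zvieibb" → prefix "zvieibb" already present; 0 new (none)
  "zvieiibe" → prefix "zvieii" already present; 2 new (b, e)
  "zvieivie" → prefix "zvieivi" already present; 1 new (e)
  "zvieibibe" → prefix "zvieib" already present; 3 new (i, b, e)
  "zvieibeebb" → prefix "zvieib" already present; 4 new (e, e, b, b)
  "zvieieziib" → prefix "zvieie" already present; 4 new (z, i, i, b)
  "zvieiezzv" → prefix "zvieiez" already present; 2 new (z, v)
  "zvieiivz" → prefix "zvieii" already present; 2 new (v, z)
  "zvieiievzv" → prefix "zvieii" already present; 4 new (e, v, z, v)
Total nodes = 8 + 4 + 1 + 2 + 0 + 2 + 1 + 0 + 2 + 1 + 3 + 4 + 4 + 2 + 2 + 4 = 40

40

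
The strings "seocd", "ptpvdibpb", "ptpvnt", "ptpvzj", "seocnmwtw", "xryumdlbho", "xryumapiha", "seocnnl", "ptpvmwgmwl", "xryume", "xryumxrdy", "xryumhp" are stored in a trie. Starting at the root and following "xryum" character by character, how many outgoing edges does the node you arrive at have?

Follow the path "xryum" to its node, then look at its outgoing edges.
Characters that immediately follow "xryum" among the stored strings: {a, d, e, h, x}.
That node has 5 child edges.

5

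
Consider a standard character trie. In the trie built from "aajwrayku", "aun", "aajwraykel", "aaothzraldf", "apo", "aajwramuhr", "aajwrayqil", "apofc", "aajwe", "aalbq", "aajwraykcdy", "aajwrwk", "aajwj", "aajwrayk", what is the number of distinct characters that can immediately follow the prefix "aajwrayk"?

The children of the "aajwrayk" node are the distinct next characters among strings starting with "aajwrayk".
Distinct next characters after "aajwrayk": c, e, u.
That node has 3 child edges.

3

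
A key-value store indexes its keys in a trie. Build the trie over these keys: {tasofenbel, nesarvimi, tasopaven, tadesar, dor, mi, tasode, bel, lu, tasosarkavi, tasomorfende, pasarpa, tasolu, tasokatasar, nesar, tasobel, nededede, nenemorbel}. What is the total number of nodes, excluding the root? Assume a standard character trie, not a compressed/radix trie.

Insert word by word; a character creates a node only if that edge doesn't already exist:
  "tasofenbel" → 10 new (t, a, s, o, f, e, n, b, e, l)
  "nesarvimi" → 9 new (n, e, s, a, r, v, i, m, i)
  "tasopaven" → prefix "taso" already present; 5 new (p, a, v, e, n)
  "tadesar" → prefix "ta" already present; 5 new (d, e, s, a, r)
  "dor" → 3 new (d, o, r)
  "mi" → 2 new (m, i)
  "tasode" → prefix "taso" already present; 2 new (d, e)
  "bel" → 3 new (b, e, l)
  "lu" → 2 new (l, u)
  "tasosarkavi" → prefix "taso" already present; 7 new (s, a, r, k, a, v, i)
  "tasomorfende" → prefix "taso" already present; 8 new (m, o, r, f, e, n, d, e)
  "pasarpa" → 7 new (p, a, s, a, r, p, a)
  "tasolu" → prefix "taso" already present; 2 new (l, u)
  "tasokatasar" → prefix "taso" already present; 7 new (k, a, t, a, s, a, r)
  "nesar" → prefix "nesar" already present; 0 new (none)
  "tasobel" → prefix "taso" already present; 3 new (b, e, l)
  "nededede" → prefix "ne" already present; 6 new (d, e, d, e, d, e)
  "nenemorbel" → prefix "ne" already present; 8 new (n, e, m, o, r, b, e, l)
Total nodes = 10 + 9 + 5 + 5 + 3 + 2 + 2 + 3 + 2 + 7 + 8 + 7 + 2 + 7 + 0 + 3 + 6 + 8 = 89

89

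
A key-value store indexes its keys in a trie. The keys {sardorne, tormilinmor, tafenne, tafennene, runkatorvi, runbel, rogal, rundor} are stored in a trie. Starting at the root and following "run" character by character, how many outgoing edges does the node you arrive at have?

Walk "run" from the root, arriving at one node.
Characters that immediately follow "run" among the stored strings: {b, d, k}.
That node has 3 child edges.

3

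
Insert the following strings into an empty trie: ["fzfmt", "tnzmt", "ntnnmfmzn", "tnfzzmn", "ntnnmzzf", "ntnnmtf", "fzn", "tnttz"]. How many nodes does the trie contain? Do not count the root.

Trace insertions, counting only characters that open a new branch:
  "fzfmt" → 5 new (f, z, f, m, t)
  "tnzmt" → 5 new (t, n, z, m, t)
  "ntnnmfmzn" → 9 new (n, t, n, n, m, f, m, z, n)
  "tnfzzmn" → prefix "tn" already present; 5 new (f, z, z, m, n)
  "ntnnmzzf" → prefix "ntnnm" already present; 3 new (z, z, f)
  "ntnnmtf" → prefix "ntnnm" already present; 2 new (t, f)
  "fzn" → prefix "fz" already present; 1 new (n)
  "tnttz" → prefix "tn" already present; 3 new (t, t, z)
Total nodes = 5 + 5 + 9 + 5 + 3 + 2 + 1 + 3 = 33

33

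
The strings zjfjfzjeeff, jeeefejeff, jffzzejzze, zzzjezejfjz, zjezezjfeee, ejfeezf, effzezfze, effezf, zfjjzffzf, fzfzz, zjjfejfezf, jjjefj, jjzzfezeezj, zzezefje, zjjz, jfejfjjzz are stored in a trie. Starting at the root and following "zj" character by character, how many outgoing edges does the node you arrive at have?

3

Walk "zj" from the root, arriving at one node.
Distinct next characters after "zj": e, f, j.
That node has 3 child edges.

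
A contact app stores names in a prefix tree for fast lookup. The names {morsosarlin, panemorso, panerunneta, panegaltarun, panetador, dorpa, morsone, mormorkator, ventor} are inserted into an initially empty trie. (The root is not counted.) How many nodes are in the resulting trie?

61

For each word, the new-node count is its length minus the longest prefix already in the trie:
  "morsosarlin" → 11 new (m, o, r, s, o, s, a, r, l, i, n)
  "panemorso" → 9 new (p, a, n, e, m, o, r, s, o)
  "panerunneta" → prefix "pane" already present; 7 new (r, u, n, n, e, t, a)
  "panegaltarun" → prefix "pane" already present; 8 new (g, a, l, t, a, r, u, n)
  "panetador" → prefix "pane" already present; 5 new (t, a, d, o, r)
  "dorpa" → 5 new (d, o, r, p, a)
  "morsone" → prefix "morso" already present; 2 new (n, e)
  "mormorkator" → prefix "mor" already present; 8 new (m, o, r, k, a, t, o, r)
  "ventor" → 6 new (v, e, n, t, o, r)
Total nodes = 11 + 9 + 7 + 8 + 5 + 5 + 2 + 8 + 6 = 61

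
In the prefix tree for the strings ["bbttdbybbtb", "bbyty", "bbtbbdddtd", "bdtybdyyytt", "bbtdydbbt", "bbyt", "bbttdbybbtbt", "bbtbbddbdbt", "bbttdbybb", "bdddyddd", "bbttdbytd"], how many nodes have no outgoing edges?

A leaf is a node with no children — equivalently, the end of a word that is not a proper prefix of any other stored word.
Those words: "bbtbbddbdbt", "bbtbbdddtd", "bbtdydbbt", "bbttdbybbtbt", "bbttdbytd", "bbyty", "bdddyddd", "bdtybdyyytt"
Leaf count: 8

8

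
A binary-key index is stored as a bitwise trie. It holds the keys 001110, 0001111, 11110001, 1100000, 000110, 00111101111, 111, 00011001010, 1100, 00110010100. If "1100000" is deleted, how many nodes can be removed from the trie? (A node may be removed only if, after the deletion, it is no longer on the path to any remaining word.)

Walk "1100000" from the leaf back toward the root, removing each node that no remaining word uses.
The suffix "000" (3 nodes) is used only by "1100000"; "1100" is itself a stored word, so pruning stops there.
Nodes removed: 3

3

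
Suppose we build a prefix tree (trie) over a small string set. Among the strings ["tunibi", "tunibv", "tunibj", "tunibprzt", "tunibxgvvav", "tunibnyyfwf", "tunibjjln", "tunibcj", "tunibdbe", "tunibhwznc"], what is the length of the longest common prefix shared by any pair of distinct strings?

6

Equivalently: take the maximum, over all pairs, of their longest common prefix length.
"tunibj" and "tunibjjln" agree on "tunibj" (6 characters) before diverging; nothing deeper is shared.
Longest shared-prefix length: 6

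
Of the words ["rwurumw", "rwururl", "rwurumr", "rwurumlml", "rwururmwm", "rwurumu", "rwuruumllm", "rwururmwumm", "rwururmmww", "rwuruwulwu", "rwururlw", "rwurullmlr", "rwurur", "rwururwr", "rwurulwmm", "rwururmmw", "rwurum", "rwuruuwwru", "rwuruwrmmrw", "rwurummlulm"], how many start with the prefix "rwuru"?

20

Filter for entries beginning with "rwuru":
Words under "rwuru": rwurullmlr, rwurulwmm, rwurum, rwurumlml, rwurummlulm, rwurumr, rwurumu, rwurumw, rwurur, rwururl, rwururlw, rwururmmw, rwururmmww, rwururmwm, rwururmwumm, rwururwr, rwuruumllm, rwuruuwwru, rwuruwrmmrw, rwuruwulwu
Count: 20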